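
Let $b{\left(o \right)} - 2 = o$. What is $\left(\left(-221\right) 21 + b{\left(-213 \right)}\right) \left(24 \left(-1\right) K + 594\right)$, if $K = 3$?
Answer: $-2532744$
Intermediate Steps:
$b{\left(o \right)} = 2 + o$
$\left(\left(-221\right) 21 + b{\left(-213 \right)}\right) \left(24 \left(-1\right) K + 594\right) = \left(\left(-221\right) 21 + \left(2 - 213\right)\right) \left(24 \left(-1\right) 3 + 594\right) = \left(-4641 - 211\right) \left(\left(-24\right) 3 + 594\right) = - 4852 \left(-72 + 594\right) = \left(-4852\right) 522 = -2532744$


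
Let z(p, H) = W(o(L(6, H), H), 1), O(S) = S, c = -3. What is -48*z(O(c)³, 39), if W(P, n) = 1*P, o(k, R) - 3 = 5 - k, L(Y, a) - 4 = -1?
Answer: -240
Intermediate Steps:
L(Y, a) = 3 (L(Y, a) = 4 - 1 = 3)
o(k, R) = 8 - k (o(k, R) = 3 + (5 - k) = 8 - k)
W(P, n) = P
z(p, H) = 5 (z(p, H) = 8 - 1*3 = 8 - 3 = 5)
-48*z(O(c)³, 39) = -48*5 = -240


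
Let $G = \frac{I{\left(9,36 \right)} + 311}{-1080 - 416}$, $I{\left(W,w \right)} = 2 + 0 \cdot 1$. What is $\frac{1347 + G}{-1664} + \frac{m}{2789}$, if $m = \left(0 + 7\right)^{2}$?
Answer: $- \frac{5497296555}{6942780416} \approx -0.7918$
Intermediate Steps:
$I{\left(W,w \right)} = 2$ ($I{\left(W,w \right)} = 2 + 0 = 2$)
$G = - \frac{313}{1496}$ ($G = \frac{2 + 311}{-1080 - 416} = \frac{313}{-1496} = 313 \left(- \frac{1}{1496}\right) = - \frac{313}{1496} \approx -0.20922$)
$m = 49$ ($m = 7^{2} = 49$)
$\frac{1347 + G}{-1664} + \frac{m}{2789} = \frac{1347 - \frac{313}{1496}}{-1664} + \frac{49}{2789} = \frac{2014799}{1496} \left(- \frac{1}{1664}\right) + 49 \cdot \frac{1}{2789} = - \frac{2014799}{2489344} + \frac{49}{2789} = - \frac{5497296555}{6942780416}$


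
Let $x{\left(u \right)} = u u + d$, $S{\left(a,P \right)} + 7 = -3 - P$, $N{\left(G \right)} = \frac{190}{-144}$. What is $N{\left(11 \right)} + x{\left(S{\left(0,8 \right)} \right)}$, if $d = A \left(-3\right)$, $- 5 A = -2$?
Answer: $\frac{115733}{360} \approx 321.48$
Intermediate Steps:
$A = \frac{2}{5}$ ($A = \left(- \frac{1}{5}\right) \left(-2\right) = \frac{2}{5} \approx 0.4$)
$d = - \frac{6}{5}$ ($d = \frac{2}{5} \left(-3\right) = - \frac{6}{5} \approx -1.2$)
$N{\left(G \right)} = - \frac{95}{72}$ ($N{\left(G \right)} = 190 \left(- \frac{1}{144}\right) = - \frac{95}{72}$)
$S{\left(a,P \right)} = -10 - P$ ($S{\left(a,P \right)} = -7 - \left(3 + P\right) = -10 - P$)
$x{\left(u \right)} = - \frac{6}{5} + u^{2}$ ($x{\left(u \right)} = u u - \frac{6}{5} = u^{2} - \frac{6}{5} = - \frac{6}{5} + u^{2}$)
$N{\left(11 \right)} + x{\left(S{\left(0,8 \right)} \right)} = - \frac{95}{72} - \left(\frac{6}{5} - \left(-10 - 8\right)^{2}\right) = - \frac{95}{72} - \left(\frac{6}{5} - \left(-18\right)^{2}\right) = - \frac{95}{72} + \left(- \frac{6}{5} + 324\right) = - \frac{95}{72} + \frac{1614}{5} = \frac{115733}{360}$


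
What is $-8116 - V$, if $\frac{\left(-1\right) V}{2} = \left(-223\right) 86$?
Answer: $-46472$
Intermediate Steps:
$V = 38356$ ($V = - 2 \left(\left(-223\right) 86\right) = \left(-2\right) \left(-19178\right) = 38356$)
$-8116 - V = -8116 - 38356 = -46472$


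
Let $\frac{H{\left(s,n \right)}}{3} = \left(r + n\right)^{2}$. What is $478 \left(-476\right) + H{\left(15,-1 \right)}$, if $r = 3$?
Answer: $-227516$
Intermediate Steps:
$H{\left(s,n \right)} = 3 \left(3 + n\right)^{2}$
$478 \left(-476\right) + H{\left(15,-1 \right)} = 478 \left(-476\right) + 3 \left(3 - 1\right)^{2} = -227528 + 3 \cdot 2^{2} = -227528 + 3 \cdot 4 = -227528 + 12 = -227516$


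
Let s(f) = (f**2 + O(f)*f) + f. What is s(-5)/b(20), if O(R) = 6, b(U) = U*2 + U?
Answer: -1/6 ≈ -0.16667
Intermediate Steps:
b(U) = 3*U (b(U) = 2*U + U = 3*U)
s(f) = f**2 + 7*f (s(f) = (f**2 + 6*f) + f = f**2 + 7*f)
s(-5)/b(20) = (-5*(7 - 5))/((3*20)) = -5*2/60 = -10*1/60 = -1/6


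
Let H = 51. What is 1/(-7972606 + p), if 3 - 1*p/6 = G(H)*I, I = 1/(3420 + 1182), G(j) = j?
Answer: -767/6114975047 ≈ -1.2543e-7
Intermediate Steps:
I = 1/4602 ≈ 0.00021730
p = 13755/767 (p = 18 - 306/4602 = 18 - 6*17/1534 = 18 - 51/767 = 13755/767 ≈ 17.934)
1/(-7972606 + p) = 1/(-7972606 + 13755/767) = 1/(-6114975047/767) = -767/6114975047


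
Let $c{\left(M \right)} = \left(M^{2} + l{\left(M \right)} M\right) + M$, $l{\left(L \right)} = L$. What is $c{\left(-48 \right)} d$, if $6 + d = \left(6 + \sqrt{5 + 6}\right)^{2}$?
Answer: $186960 + 54720 \sqrt{11} \approx 3.6845 \cdot 10^{5}$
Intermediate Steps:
$d = -6 + \left(6 + \sqrt{11}\right)^{2}$ ($d = -6 + \left(6 + \sqrt{5 + 6}\right)^{2} = -6 + \left(6 + \sqrt{11}\right)^{2} \approx 80.8$)
$c{\left(M \right)} = M + 2 M^{2}$ ($c{\left(M \right)} = \left(M^{2} + M M\right) + M = \left(M^{2} + M^{2}\right) + M = 2 M^{2} + M = M + 2 M^{2}$)
$c{\left(-48 \right)} d = - 48 \left(1 + 2 \left(-48\right)\right) \left(41 + 12 \sqrt{11}\right) = - 48 \left(1 - 96\right) \left(41 + 12 \sqrt{11}\right) = \left(-48\right) \left(-95\right) \left(41 + 12 \sqrt{11}\right) = 4560 \left(41 + 12 \sqrt{11}\right) = 186960 + 54720 \sqrt{11}$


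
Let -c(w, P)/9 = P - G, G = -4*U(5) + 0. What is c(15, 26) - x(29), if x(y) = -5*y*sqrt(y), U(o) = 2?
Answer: -306 + 145*sqrt(29) ≈ 474.85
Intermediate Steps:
x(y) = -5*y**(3/2)
G = -8 (G = -4*2 + 0 = -8 + 0 = -8)
c(w, P) = -72 - 9*P (c(w, P) = -9*(P - 1*(-8)) = -9*(P + 8) = -9*(8 + P) = -72 - 9*P)
c(15, 26) - x(29) = (-72 - 9*26) - (-5)*29**(3/2) = (-72 - 234) - (-5)*29*sqrt(29) = -306 - (-145)*sqrt(29) = -306 + 145*sqrt(29)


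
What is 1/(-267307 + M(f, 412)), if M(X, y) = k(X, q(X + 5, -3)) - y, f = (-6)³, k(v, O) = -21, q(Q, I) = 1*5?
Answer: -1/267740 ≈ -3.7350e-6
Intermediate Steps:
q(Q, I) = 5
f = -216
M(X, y) = -21 - y
1/(-267307 + M(f, 412)) = 1/(-267307 + (-21 - 1*412)) = 1/(-267307 + (-21 - 412)) = 1/(-267307 - 433) = 1/(-267740) = -1/267740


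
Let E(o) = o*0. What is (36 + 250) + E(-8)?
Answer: 286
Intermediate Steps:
E(o) = 0
(36 + 250) + E(-8) = (36 + 250) + 0 = 286 + 0 = 286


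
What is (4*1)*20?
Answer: 80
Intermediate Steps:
(4*1)*20 = 4*20 = 80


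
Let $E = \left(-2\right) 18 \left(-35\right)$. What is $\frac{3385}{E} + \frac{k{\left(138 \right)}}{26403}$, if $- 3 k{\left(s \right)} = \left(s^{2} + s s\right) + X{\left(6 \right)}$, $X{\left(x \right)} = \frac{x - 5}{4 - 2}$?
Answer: $\frac{4891799}{2217852} \approx 2.2056$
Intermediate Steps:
$X{\left(x \right)} = - \frac{5}{2} + \frac{x}{2}$ ($X{\left(x \right)} = \frac{-5 + x}{2} = \left(-5 + x\right) \frac{1}{2} = - \frac{5}{2} + \frac{x}{2}$)
$k{\left(s \right)} = - \frac{1}{6} - \frac{2 s^{2}}{3}$ ($k{\left(s \right)} = - \frac{\left(s^{2} + s s\right) + \left(- \frac{5}{2} + \frac{1}{2} \cdot 6\right)}{3} = - \frac{\left(s^{2} + s^{2}\right) + \left(- \frac{5}{2} + 3\right)}{3} = - \frac{2 s^{2} + \frac{1}{2}}{3} = - \frac{\frac{1}{2} + 2 s^{2}}{3} = - \frac{1}{6} - \frac{2 s^{2}}{3}$)
$E = 1260$ ($E = \left(-36\right) \left(-35\right) = 1260$)
$\frac{3385}{E} + \frac{k{\left(138 \right)}}{26403} = \frac{3385}{1260} + \frac{- \frac{1}{6} - \frac{2 \cdot 138^{2}}{3}}{26403} = 3385 \cdot \frac{1}{1260} + \left(- \frac{1}{6} - 12696\right) \frac{1}{26403} = \frac{677}{252} + \left(- \frac{1}{6} - 12696\right) \frac{1}{26403} = \frac{677}{252} - \frac{76177}{158418} = \frac{4891799}{2217852}$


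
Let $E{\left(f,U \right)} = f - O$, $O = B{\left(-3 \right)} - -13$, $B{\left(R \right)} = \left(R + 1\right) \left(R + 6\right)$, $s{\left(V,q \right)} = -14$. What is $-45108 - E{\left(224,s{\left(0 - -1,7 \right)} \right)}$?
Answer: $-45325$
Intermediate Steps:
$B{\left(R \right)} = \left(1 + R\right) \left(6 + R\right)$
$O = 7$ ($O = \left(6 + \left(-3\right)^{2} + 7 \left(-3\right)\right) - -13 = \left(6 + 9 - 21\right) + 13 = -6 + 13 = 7$)
$E{\left(f,U \right)} = -7 + f$ ($E{\left(f,U \right)} = f - 7 = -7 + f$)
$-45108 - E{\left(224,s{\left(0 - -1,7 \right)} \right)} = -45108 - \left(-7 + 224\right) = -45108 - 217 = -45325$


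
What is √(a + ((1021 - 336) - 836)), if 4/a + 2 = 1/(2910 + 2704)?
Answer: I*√19284988391/11227 ≈ 12.369*I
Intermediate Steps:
a = -22456/11227 (a = 4/(-2 + 1/(2910 + 2704)) = 4/(-2 + 1/5614) = 4/(-11227/5614) = 4*(-5614/11227) = -22456/11227 ≈ -2.0002)
√(a + ((1021 - 336) - 836)) = √(-22456/11227 + ((1021 - 336) - 836)) = √(-22456/11227 + (685 - 836)) = √(-22456/11227 - 151) = √(-1717733/11227) = I*√19284988391/11227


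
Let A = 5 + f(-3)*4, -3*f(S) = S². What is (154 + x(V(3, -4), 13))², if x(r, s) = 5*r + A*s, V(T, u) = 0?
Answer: 3969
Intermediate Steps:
f(S) = -S²/3
A = -7 (A = 5 - ⅓*(-3)²*4 = 5 - ⅓*9*4 = 5 - 3*4 = 5 - 12 = -7)
x(r, s) = -7*s + 5*r (x(r, s) = 5*r - 7*s = -7*s + 5*r)
(154 + x(V(3, -4), 13))² = (154 + (-7*13 + 5*0))² = (154 + (-91 + 0))² = (154 - 91)² = 63² = 3969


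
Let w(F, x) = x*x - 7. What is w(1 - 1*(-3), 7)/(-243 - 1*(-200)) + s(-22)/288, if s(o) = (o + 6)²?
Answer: -34/387 ≈ -0.087855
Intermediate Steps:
w(F, x) = -7 + x² (w(F, x) = x² - 7 = -7 + x²)
s(o) = (6 + o)²
w(1 - 1*(-3), 7)/(-243 - 1*(-200)) + s(-22)/288 = (-7 + 7²)/(-243 - 1*(-200)) + (6 - 22)²/288 = (-7 + 49)/(-243 + 200) + (-16)²*(1/288) = 42/(-43) + 256*(1/288) = 42*(-1/43) + 8/9 = -42/43 + 8/9 = -34/387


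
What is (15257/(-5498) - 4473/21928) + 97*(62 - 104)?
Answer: -245760587353/60280072 ≈ -4077.0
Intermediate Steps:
(15257/(-5498) - 4473/21928) + 97*(62 - 104) = (15257*(-1/5498) - 4473*1/21928) + 97*(-42) = (-15257/5498 - 4473/21928) - 4074 = -179574025/60280072 - 4074 = -245760587353/60280072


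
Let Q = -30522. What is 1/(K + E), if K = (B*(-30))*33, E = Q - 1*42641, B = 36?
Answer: -1/108803 ≈ -9.1909e-6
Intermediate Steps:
E = -73163 (E = -30522 - 1*42641 = -30522 - 42641 = -73163)
K = -35640 (K = (36*(-30))*33 = -1080*33 = -35640)
1/(K + E) = 1/(-35640 - 73163) = 1/(-108803) = -1/108803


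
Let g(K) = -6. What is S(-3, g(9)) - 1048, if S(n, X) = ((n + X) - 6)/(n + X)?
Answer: -3139/3 ≈ -1046.3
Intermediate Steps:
S(n, X) = (-6 + X + n)/(X + n) (S(n, X) = ((X + n) - 6)/(X + n) = (-6 + X + n)/(X + n))
S(-3, g(9)) - 1048 = (-6 - 6 - 3)/(-6 - 3) - 1048 = -15/(-9) - 1048 = -⅑*(-15) - 1048 = 5/3 - 1048 = -3139/3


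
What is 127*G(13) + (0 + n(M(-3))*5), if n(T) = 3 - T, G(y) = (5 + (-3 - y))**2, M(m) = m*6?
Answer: 15472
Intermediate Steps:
M(m) = 6*m
G(y) = (2 - y)**2
127*G(13) + (0 + n(M(-3))*5) = 127*(-2 + 13)**2 + (0 + (3 - 6*(-3))*5) = 127*11**2 + (0 + (3 - 1*(-18))*5) = 127*121 + (0 + (3 + 18)*5) = 15367 + (0 + 21*5) = 15367 + (0 + 105) = 15367 + 105 = 15472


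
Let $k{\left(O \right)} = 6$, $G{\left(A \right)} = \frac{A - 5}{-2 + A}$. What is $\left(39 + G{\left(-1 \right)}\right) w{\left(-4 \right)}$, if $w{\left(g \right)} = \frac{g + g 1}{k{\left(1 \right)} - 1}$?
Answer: $- \frac{328}{5} \approx -65.6$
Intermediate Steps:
$G{\left(A \right)} = \frac{-5 + A}{-2 + A}$
$w{\left(g \right)} = \frac{2 g}{5}$ ($w{\left(g \right)} = \frac{g + g 1}{6 - 1} = \frac{g + g}{5} = 2 g \frac{1}{5} = \frac{2 g}{5}$)
$\left(39 + G{\left(-1 \right)}\right) w{\left(-4 \right)} = \left(39 + \frac{-5 - 1}{-2 - 1}\right) \frac{2}{5} \left(-4\right) = \left(39 + \frac{1}{-3} \left(-6\right)\right) \left(- \frac{8}{5}\right) = \left(39 - -2\right) \left(- \frac{8}{5}\right) = \left(39 + 2\right) \left(- \frac{8}{5}\right) = 41 \left(- \frac{8}{5}\right) = - \frac{328}{5}$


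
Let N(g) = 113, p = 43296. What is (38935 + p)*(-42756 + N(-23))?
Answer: -3506576533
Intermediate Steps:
(38935 + p)*(-42756 + N(-23)) = (38935 + 43296)*(-42756 + 113) = 82231*(-42643) = -3506576533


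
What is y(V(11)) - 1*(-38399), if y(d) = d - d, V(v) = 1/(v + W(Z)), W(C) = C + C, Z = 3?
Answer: 38399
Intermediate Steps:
W(C) = 2*C
V(v) = 1/(6 + v) (V(v) = 1/(v + 2*3) = 1/(v + 6) = 1/(6 + v))
y(d) = 0
y(V(11)) - 1*(-38399) = 0 - 1*(-38399) = 0 + 38399 = 38399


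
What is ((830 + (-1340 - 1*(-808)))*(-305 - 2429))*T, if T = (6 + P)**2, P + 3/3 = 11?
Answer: -208571392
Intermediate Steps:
P = 10 (P = -1 + 11 = 10)
T = 256 (T = (6 + 10)**2 = 16**2 = 256)
((830 + (-1340 - 1*(-808)))*(-305 - 2429))*T = ((830 + (-1340 - 1*(-808)))*(-305 - 2429))*256 = ((830 + (-1340 + 808))*(-2734))*256 = ((830 - 532)*(-2734))*256 = (298*(-2734))*256 = -814732*256 = -208571392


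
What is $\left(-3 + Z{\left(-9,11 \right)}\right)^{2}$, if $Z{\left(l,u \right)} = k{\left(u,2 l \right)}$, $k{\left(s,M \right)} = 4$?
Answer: $1$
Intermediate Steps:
$Z{\left(l,u \right)} = 4$
$\left(-3 + Z{\left(-9,11 \right)}\right)^{2} = \left(-3 + 4\right)^{2} = 1^{2} = 1$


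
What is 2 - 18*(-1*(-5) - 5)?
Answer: 2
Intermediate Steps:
2 - 18*(-1*(-5) - 5) = 2 - 18*(5 - 5) = 2 - 18*0 = 2 + 0 = 2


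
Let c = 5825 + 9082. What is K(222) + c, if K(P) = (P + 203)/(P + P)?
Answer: 6619133/444 ≈ 14908.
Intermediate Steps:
c = 14907
K(P) = (203 + P)/(2*P) (K(P) = (203 + P)/((2*P)) = (203 + P)*(1/(2*P)) = (203 + P)/(2*P))
K(222) + c = (½)*(203 + 222)/222 + 14907 = (½)*(1/222)*425 + 14907 = 425/444 + 14907 = 6619133/444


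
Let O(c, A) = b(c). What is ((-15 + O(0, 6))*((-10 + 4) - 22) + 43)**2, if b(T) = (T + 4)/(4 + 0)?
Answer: 189225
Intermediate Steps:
b(T) = 1 + T/4 (b(T) = (4 + T)/4 = (4 + T)*(1/4) = 1 + T/4)
O(c, A) = 1 + c/4
((-15 + O(0, 6))*((-10 + 4) - 22) + 43)**2 = ((-15 + (1 + (1/4)*0))*((-10 + 4) - 22) + 43)**2 = ((-15 + (1 + 0))*(-6 - 22) + 43)**2 = ((-15 + 1)*(-28) + 43)**2 = (-14*(-28) + 43)**2 = (392 + 43)**2 = 435**2 = 189225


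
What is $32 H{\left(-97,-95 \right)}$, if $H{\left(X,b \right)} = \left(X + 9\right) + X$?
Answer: $-5920$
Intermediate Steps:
$H{\left(X,b \right)} = 9 + 2 X$ ($H{\left(X,b \right)} = \left(9 + X\right) + X = 9 + 2 X$)
$32 H{\left(-97,-95 \right)} = 32 \left(9 + 2 \left(-97\right)\right) = 32 \left(9 - 194\right) = 32 \left(-185\right) = -5920$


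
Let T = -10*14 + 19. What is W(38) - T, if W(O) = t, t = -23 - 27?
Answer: 71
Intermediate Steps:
t = -50
W(O) = -50
T = -121 (T = -140 + 19 = -121)
W(38) - T = -50 - 1*(-121) = -50 + 121 = 71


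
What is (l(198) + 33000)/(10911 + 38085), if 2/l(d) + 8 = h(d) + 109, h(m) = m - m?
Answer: 1666501/2474298 ≈ 0.67352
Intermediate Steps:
h(m) = 0
l(d) = 2/101 (l(d) = 2/(-8 + (0 + 109)) = 2/(-8 + 109) = 2/101)
(l(198) + 33000)/(10911 + 38085) = (2/101 + 33000)/(10911 + 38085) = (3333002/101)/48996 = (3333002/101)*(1/48996) = 1666501/2474298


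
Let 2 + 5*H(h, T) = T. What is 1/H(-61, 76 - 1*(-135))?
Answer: 5/209 ≈ 0.023923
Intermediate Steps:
H(h, T) = -2/5 + T/5
1/H(-61, 76 - 1*(-135)) = 1/(-2/5 + (76 - 1*(-135))/5) = 1/(-2/5 + (76 + 135)/5) = 1/(-2/5 + (1/5)*211) = 1/(-2/5 + 211/5) = 1/(209/5) = 5/209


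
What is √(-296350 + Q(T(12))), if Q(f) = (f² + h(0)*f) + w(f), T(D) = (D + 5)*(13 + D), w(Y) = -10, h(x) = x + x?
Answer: I*√115735 ≈ 340.2*I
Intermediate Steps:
h(x) = 2*x
T(D) = (5 + D)*(13 + D)
Q(f) = -10 + f² (Q(f) = (f² + (2*0)*f) - 10 = (f² + 0*f) - 10 = (f² + 0) - 10 = f² - 10 = -10 + f²)
√(-296350 + Q(T(12))) = √(-296350 + (-10 + (65 + 12² + 18*12)²)) = √(-296350 + (-10 + (65 + 144 + 216)²)) = √(-296350 + (-10 + 425²)) = √(-296350 + (-10 + 180625)) = √(-296350 + 180615) = √(-115735) = I*√115735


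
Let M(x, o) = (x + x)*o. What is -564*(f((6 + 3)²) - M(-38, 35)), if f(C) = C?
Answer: -1545924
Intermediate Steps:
M(x, o) = 2*o*x (M(x, o) = (2*x)*o = 2*o*x)
-564*(f((6 + 3)²) - M(-38, 35)) = -564*((6 + 3)² - 2*35*(-38)) = -564*(9² - 1*(-2660)) = -564*(81 + 2660) = -564*2741 = -1545924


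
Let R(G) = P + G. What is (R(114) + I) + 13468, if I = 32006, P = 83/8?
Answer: 364787/8 ≈ 45598.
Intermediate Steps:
P = 83/8 (P = 83*(⅛) = 83/8 ≈ 10.375)
R(G) = 83/8 + G
(R(114) + I) + 13468 = ((83/8 + 114) + 32006) + 13468 = (995/8 + 32006) + 13468 = 257043/8 + 13468 = 364787/8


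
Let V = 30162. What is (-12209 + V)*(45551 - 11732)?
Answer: 607152507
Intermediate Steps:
(-12209 + V)*(45551 - 11732) = (-12209 + 30162)*(45551 - 11732) = 17953*33819 = 607152507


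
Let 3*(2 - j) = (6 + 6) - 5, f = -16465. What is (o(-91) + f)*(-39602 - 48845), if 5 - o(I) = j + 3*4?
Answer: 4370608505/3 ≈ 1.4569e+9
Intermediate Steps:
j = -⅓ (j = 2 - ((6 + 6) - 5)/3 = 2 - (12 - 5)/3 = 2 - ⅓*7 = 2 - 7/3 = -⅓ ≈ -0.33333)
o(I) = -20/3 (o(I) = 5 - (-⅓ + 3*4) = 5 - (-⅓ + 12) = 5 - 1*35/3 = 5 - 35/3 = -20/3)
(o(-91) + f)*(-39602 - 48845) = (-20/3 - 16465)*(-39602 - 48845) = -49415/3*(-88447) = 4370608505/3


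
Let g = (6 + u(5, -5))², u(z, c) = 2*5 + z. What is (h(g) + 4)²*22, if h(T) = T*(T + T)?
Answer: 3328480081432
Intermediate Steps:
u(z, c) = 10 + z
g = 441 (g = (6 + (10 + 5))² = (6 + 15)² = 21² = 441)
h(T) = 2*T² (h(T) = T*(2*T) = 2*T²)
(h(g) + 4)²*22 = (2*441² + 4)²*22 = (2*194481 + 4)²*22 = (388962 + 4)²*22 = 388966²*22 = 151294549156*22 = 3328480081432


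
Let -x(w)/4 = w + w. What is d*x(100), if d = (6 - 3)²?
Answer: -7200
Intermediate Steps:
x(w) = -8*w (x(w) = -4*(w + w) = -8*w)
d = 9 (d = 3² = 9)
d*x(100) = 9*(-8*100) = 9*(-800) = -7200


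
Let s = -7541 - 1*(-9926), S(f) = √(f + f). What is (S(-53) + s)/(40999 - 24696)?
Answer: 2385/16303 + I*√106/16303 ≈ 0.14629 + 0.00063152*I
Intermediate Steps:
S(f) = √2*√f (S(f) = √(2*f) = √2*√f)
s = 2385 (s = -7541 + 9926 = 2385)
(S(-53) + s)/(40999 - 24696) = (√2*√(-53) + 2385)/(40999 - 24696) = (√2*(I*√53) + 2385)/16303 = (I*√106 + 2385)*(1/16303) = (2385 + I*√106)*(1/16303) = 2385/16303 + I*√106/16303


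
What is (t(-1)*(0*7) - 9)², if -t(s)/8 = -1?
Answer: 81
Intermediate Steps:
t(s) = 8 (t(s) = -8*(-1) = 8)
(t(-1)*(0*7) - 9)² = (8*(0*7) - 9)² = (8*0 - 9)² = (0 - 9)² = (-9)² = 81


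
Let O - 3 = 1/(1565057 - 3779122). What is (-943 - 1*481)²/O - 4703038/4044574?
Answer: 4539650227980408297/6716211288839 ≈ 6.7592e+5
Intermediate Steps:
O = 6642194/2214065 (O = 3 + 1/(1565057 - 3779122) = 3 + 1/(-2214065) = 3 - 1/2214065 = 6642194/2214065 ≈ 3.0000)
(-943 - 1*481)²/O - 4703038/4044574 = (-943 - 1*481)²/(6642194/2214065) - 4703038/4044574 = (-943 - 481)²*(2214065/6642194) - 4703038*1/4044574 = (-1424)²*(2214065/6642194) - 2351519/2022287 = 2027776*(2214065/6642194) - 2351519/2022287 = 2244813934720/3321097 - 2351519/2022287 = 4539650227980408297/6716211288839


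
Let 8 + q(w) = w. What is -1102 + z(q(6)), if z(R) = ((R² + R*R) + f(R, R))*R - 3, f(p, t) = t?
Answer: -1117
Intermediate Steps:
q(w) = -8 + w
z(R) = -3 + R*(R + 2*R²) (z(R) = ((R² + R*R) + R)*R - 3 = ((R² + R²) + R)*R - 3 = (2*R² + R)*R - 3 = (R + 2*R²)*R - 3 = R*(R + 2*R²) - 3 = -3 + R*(R + 2*R²))
-1102 + z(q(6)) = -1102 + (-3 + (-8 + 6)² + 2*(-8 + 6)³) = -1102 + (-3 + (-2)² + 2*(-2)³) = -1102 + (-3 + 4 + 2*(-8)) = -1102 + (-3 + 4 - 16) = -1102 - 15 = -1117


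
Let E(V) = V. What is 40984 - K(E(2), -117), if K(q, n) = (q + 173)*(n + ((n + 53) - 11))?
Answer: 74584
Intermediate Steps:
K(q, n) = (42 + 2*n)*(173 + q) (K(q, n) = (173 + q)*(n + ((53 + n) - 11)) = (173 + q)*(n + (42 + n)) = (173 + q)*(42 + 2*n) = (42 + 2*n)*(173 + q))
40984 - K(E(2), -117) = 40984 - (7266 + 42*2 + 346*(-117) + 2*(-117)*2) = 40984 - (7266 + 84 - 40482 - 468) = 40984 - 1*(-33600) = 40984 + 33600 = 74584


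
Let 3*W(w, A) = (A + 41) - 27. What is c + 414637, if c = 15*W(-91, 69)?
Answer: 415052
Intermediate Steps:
W(w, A) = 14/3 + A/3 (W(w, A) = ((A + 41) - 27)/3 = ((41 + A) - 27)/3 = (14 + A)/3 = 14/3 + A/3)
c = 415 (c = 15*(14/3 + (⅓)*69) = 15*(14/3 + 23) = 15*(83/3) = 415)
c + 414637 = 415 + 414637 = 415052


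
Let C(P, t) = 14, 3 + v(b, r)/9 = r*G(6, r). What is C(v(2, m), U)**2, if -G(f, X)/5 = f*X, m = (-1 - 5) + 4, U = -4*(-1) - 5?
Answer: 196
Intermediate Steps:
U = -1 (U = 4 - 5 = -1)
m = -2 (m = -6 + 4 = -2)
G(f, X) = -5*X*f (G(f, X) = -5*f*X = -5*X*f)
v(b, r) = -27 - 270*r**2 (v(b, r) = -27 + 9*(r*(-5*r*6)) = -27 + 9*(r*(-30*r)) = -27 + 9*(-30*r**2) = -27 - 270*r**2)
C(v(2, m), U)**2 = 14**2 = 196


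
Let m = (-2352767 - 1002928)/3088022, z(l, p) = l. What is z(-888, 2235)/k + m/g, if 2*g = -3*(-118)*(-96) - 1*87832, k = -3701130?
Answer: 4272370478239/16574474738973640 ≈ 0.00025777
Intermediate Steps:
g = -60908 (g = (-3*(-118)*(-96) - 1*87832)/2 = (354*(-96) - 87832)/2 = (-33984 - 87832)/2 = (1/2)*(-121816) = -60908)
m = -479385/441146 (m = -3355695*1/3088022 = -479385/441146 ≈ -1.0867)
z(-888, 2235)/k + m/g = -888/(-3701130) - 479385/441146/(-60908) = -888*(-1/3701130) - 479385/441146*(-1/60908) = 148/616855 + 479385/26869320568 = 4272370478239/16574474738973640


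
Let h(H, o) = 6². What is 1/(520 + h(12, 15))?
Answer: 1/556 ≈ 0.0017986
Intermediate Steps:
h(H, o) = 36
1/(520 + h(12, 15)) = 1/(520 + 36) = 1/556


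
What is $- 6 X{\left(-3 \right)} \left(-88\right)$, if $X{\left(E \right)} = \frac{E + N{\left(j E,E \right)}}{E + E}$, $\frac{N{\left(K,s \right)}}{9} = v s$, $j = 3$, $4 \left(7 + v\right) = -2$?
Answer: $-17556$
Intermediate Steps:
$v = - \frac{15}{2}$ ($v = -7 + \frac{1}{4} \left(-2\right) = -7 - \frac{1}{2} = - \frac{15}{2} \approx -7.5$)
$N{\left(K,s \right)} = - \frac{135 s}{2}$ ($N{\left(K,s \right)} = 9 \left(- \frac{15 s}{2}\right) = - \frac{135 s}{2}$)
$X{\left(E \right)} = - \frac{133}{4}$ ($X{\left(E \right)} = \frac{E - \frac{135 E}{2}}{E + E} = \frac{\left(- \frac{133}{2}\right) E}{2 E} = - \frac{133 E}{2} \frac{1}{2 E} = - \frac{133}{4}$)
$- 6 X{\left(-3 \right)} \left(-88\right) = \left(-6\right) \left(- \frac{133}{4}\right) \left(-88\right) = \frac{399}{2} \left(-88\right) = -17556$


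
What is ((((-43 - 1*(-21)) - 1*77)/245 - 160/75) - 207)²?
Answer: 948763204/21609 ≈ 43906.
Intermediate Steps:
((((-43 - 1*(-21)) - 1*77)/245 - 160/75) - 207)² = ((((-43 + 21) - 77)*(1/245) - 160*1/75) - 207)² = (((-22 - 77)*(1/245) - 32/15) - 207)² = ((-99*1/245 - 32/15) - 207)² = ((-99/245 - 32/15) - 207)² = (-373/147 - 207)² = (-30802/147)² = 948763204/21609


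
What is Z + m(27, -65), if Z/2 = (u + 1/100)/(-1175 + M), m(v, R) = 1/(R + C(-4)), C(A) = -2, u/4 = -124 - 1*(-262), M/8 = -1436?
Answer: -64651/633150 ≈ -0.10211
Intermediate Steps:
M = -11488 (M = 8*(-1436) = -11488)
u = 552 (u = 4*(-124 - 1*(-262)) = 4*(-124 + 262) = 4*138 = 552)
m(v, R) = 1/(-2 + R) (m(v, R) = 1/(R - 2) = 1/(-2 + R))
Z = -55201/633150 (Z = 2*((552 + 1/100)/(-1175 - 11488)) = 2*((552 + 1/100)/(-12663)) = 2*((55201/100)*(-1/12663)) = 2*(-55201/1266300) = -55201/633150 ≈ -0.087185)
Z + m(27, -65) = -55201/633150 + 1/(-2 - 65) = -55201/633150 + 1/(-67) = -55201/633150 - 1/67 = -64651/633150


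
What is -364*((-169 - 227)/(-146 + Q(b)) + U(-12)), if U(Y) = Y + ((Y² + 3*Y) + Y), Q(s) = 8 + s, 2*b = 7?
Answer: -8513232/269 ≈ -31648.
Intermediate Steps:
b = 7/2 (b = (½)*7 = 7/2 ≈ 3.5000)
U(Y) = Y² + 5*Y (U(Y) = Y + (Y² + 4*Y) = Y² + 5*Y)
-364*((-169 - 227)/(-146 + Q(b)) + U(-12)) = -364*((-169 - 227)/(-146 + (8 + 7/2)) - 12*(5 - 12)) = -364*(-396/(-146 + 23/2) - 12*(-7)) = -364*(-396/(-269/2) + 84) = -364*(-396*(-2/269) + 84) = -364*(792/269 + 84) = -364*23388/269 = -8513232/269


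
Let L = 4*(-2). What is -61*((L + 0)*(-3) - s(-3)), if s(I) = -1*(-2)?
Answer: -1342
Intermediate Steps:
s(I) = 2
L = -8
-61*((L + 0)*(-3) - s(-3)) = -61*((-8 + 0)*(-3) - 1*2) = -61*(-8*(-3) - 2) = -61*(24 - 2) = -61*22 = -1342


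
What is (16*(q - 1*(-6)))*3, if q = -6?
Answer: 0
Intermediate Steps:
(16*(q - 1*(-6)))*3 = (16*(-6 - 1*(-6)))*3 = (16*(-6 + 6))*3 = (16*0)*3 = 0*3 = 0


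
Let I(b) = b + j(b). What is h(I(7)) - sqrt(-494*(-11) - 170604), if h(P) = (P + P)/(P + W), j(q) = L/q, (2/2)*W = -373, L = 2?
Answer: -51/1280 - I*sqrt(165170) ≈ -0.039844 - 406.41*I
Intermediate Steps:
W = -373
j(q) = 2/q
I(b) = b + 2/b
h(P) = 2*P/(-373 + P) (h(P) = (P + P)/(P - 373) = (2*P)/(-373 + P) = 2*P/(-373 + P))
h(I(7)) - sqrt(-494*(-11) - 170604) = 2*(7 + 2/7)/(-373 + (7 + 2/7)) - sqrt(-494*(-11) - 170604) = 2*(7 + 2*(1/7))/(-373 + (7 + 2*(1/7))) - sqrt(5434 - 170604) = 2*(7 + 2/7)/(-373 + (7 + 2/7)) - sqrt(-165170) = 2*(51/7)/(-373 + 51/7) - I*sqrt(165170) = 2*(51/7)/(-2560/7) - I*sqrt(165170) = 2*(51/7)*(-7/2560) - I*sqrt(165170) = -51/1280 - I*sqrt(165170)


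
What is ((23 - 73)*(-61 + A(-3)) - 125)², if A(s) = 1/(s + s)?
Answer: 77440000/9 ≈ 8.6044e+6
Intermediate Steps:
A(s) = 1/(2*s)
((23 - 73)*(-61 + A(-3)) - 125)² = ((23 - 73)*(-61 + (½)/(-3)) - 125)² = (-50*(-61 + (½)*(-⅓)) - 125)² = (-50*(-61 - ⅙) - 125)² = (-50*(-367/6) - 125)² = (9175/3 - 125)² = (8800/3)² = 77440000/9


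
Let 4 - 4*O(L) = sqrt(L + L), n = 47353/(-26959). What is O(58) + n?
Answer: -20394/26959 - sqrt(29)/2 ≈ -3.4491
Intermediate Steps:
n = -47353/26959 (n = 47353*(-1/26959) = -47353/26959 ≈ -1.7565)
O(L) = 1 - sqrt(2)*sqrt(L)/4 (O(L) = 1 - sqrt(L + L)/4 = 1 - sqrt(2)*sqrt(L)/4)
O(58) + n = (1 - sqrt(2)*sqrt(58)/4) - 47353/26959 = (1 - sqrt(29)/2) - 47353/26959 = -20394/26959 - sqrt(29)/2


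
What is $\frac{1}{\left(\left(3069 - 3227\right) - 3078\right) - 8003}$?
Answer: $- \frac{1}{11239} \approx -8.8976 \cdot 10^{-5}$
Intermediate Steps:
$\frac{1}{\left(\left(3069 - 3227\right) - 3078\right) - 8003} = \frac{1}{\left(-158 - 3078\right) - 8003} = \frac{1}{-3236 - 8003} = \frac{1}{-11239} = - \frac{1}{11239}$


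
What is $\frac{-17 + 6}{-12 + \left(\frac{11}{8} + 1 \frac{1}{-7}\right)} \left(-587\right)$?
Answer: $- \frac{361592}{603} \approx -599.66$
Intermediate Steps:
$\frac{-17 + 6}{-12 + \left(\frac{11}{8} + 1 \frac{1}{-7}\right)} \left(-587\right) = - \frac{11}{-12 + \left(11 \cdot \frac{1}{8} + 1 \left(- \frac{1}{7}\right)\right)} \left(-587\right) = - \frac{11}{-12 + \left(\frac{11}{8} - \frac{1}{7}\right)} \left(-587\right) = - \frac{11}{-12 + \frac{69}{56}} \left(-587\right) = - \frac{11}{- \frac{603}{56}} \left(-587\right) = \left(-11\right) \left(- \frac{56}{603}\right) \left(-587\right) = \frac{616}{603} \left(-587\right) = - \frac{361592}{603}$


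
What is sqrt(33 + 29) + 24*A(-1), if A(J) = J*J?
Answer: 24 + sqrt(62) ≈ 31.874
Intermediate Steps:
A(J) = J**2
sqrt(33 + 29) + 24*A(-1) = sqrt(33 + 29) + 24*(-1)**2 = sqrt(62) + 24*1 = sqrt(62) + 24 = 24 + sqrt(62)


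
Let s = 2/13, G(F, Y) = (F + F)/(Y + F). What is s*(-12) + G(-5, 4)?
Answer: 106/13 ≈ 8.1538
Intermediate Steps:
G(F, Y) = 2*F/(F + Y) (G(F, Y) = (2*F)/(F + Y) = 2*F/(F + Y))
s = 2/13 (s = 2*(1/13) = 2/13 ≈ 0.15385)
s*(-12) + G(-5, 4) = (2/13)*(-12) + 2*(-5)/(-5 + 4) = -24/13 + 2*(-5)/(-1) = -24/13 + 2*(-5)*(-1) = -24/13 + 10 = 106/13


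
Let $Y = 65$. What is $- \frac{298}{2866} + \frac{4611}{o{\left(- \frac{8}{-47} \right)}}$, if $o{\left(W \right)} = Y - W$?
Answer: $\frac{310101458}{4366351} \approx 71.021$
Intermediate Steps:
$o{\left(W \right)} = 65 - W$
$- \frac{298}{2866} + \frac{4611}{o{\left(- \frac{8}{-47} \right)}} = - \frac{298}{2866} + \frac{4611}{65 - - \frac{8}{-47}} = \left(-298\right) \frac{1}{2866} + \frac{4611}{65 - \left(-8\right) \left(- \frac{1}{47}\right)} = - \frac{149}{1433} + \frac{4611}{65 - \frac{8}{47}} = - \frac{149}{1433} + \frac{4611}{\frac{3047}{47}} = - \frac{149}{1433} + 4611 \cdot \frac{47}{3047} = - \frac{149}{1433} + \frac{216717}{3047} = \frac{310101458}{4366351}$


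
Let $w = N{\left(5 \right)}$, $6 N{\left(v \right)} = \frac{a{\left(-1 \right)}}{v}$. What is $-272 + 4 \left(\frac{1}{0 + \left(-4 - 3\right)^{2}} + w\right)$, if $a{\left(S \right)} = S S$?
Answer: $- \frac{199762}{735} \approx -271.79$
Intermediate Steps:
$a{\left(S \right)} = S^{2}$
$N{\left(v \right)} = \frac{1}{6 v}$ ($N{\left(v \right)} = \frac{\left(-1\right)^{2} \frac{1}{v}}{6} = \frac{1 \frac{1}{v}}{6} = \frac{1}{6 v}$)
$w = \frac{1}{30}$ ($w = \frac{1}{6 \cdot 5} = \frac{1}{6} \cdot \frac{1}{5} = \frac{1}{30} \approx 0.033333$)
$-272 + 4 \left(\frac{1}{0 + \left(-4 - 3\right)^{2}} + w\right) = -272 + 4 \left(\frac{1}{0 + \left(-4 - 3\right)^{2}} + \frac{1}{30}\right) = -272 + 4 \left(\frac{1}{0 + \left(-7\right)^{2}} + \frac{1}{30}\right) = -272 + 4 \left(\frac{1}{0 + 49} + \frac{1}{30}\right) = -272 + 4 \left(\frac{1}{49} + \frac{1}{30}\right) = -272 + 4 \cdot \frac{79}{1470} = -272 + \frac{158}{735} = - \frac{199762}{735}$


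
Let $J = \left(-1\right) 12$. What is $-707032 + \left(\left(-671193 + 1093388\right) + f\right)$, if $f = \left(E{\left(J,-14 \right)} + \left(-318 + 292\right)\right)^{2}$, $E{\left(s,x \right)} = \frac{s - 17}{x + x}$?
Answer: $- \frac{222823607}{784} \approx -2.8421 \cdot 10^{5}$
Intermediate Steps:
$J = -12$
$E{\left(s,x \right)} = \frac{-17 + s}{2 x}$
$f = \frac{488601}{784}$ ($f = \left(\frac{-17 - 12}{2 \left(-14\right)} + \left(-318 + 292\right)\right)^{2} = \left(\frac{1}{2} \left(- \frac{1}{14}\right) \left(-29\right) - 26\right)^{2} = \left(\frac{29}{28} - 26\right)^{2} = \left(- \frac{699}{28}\right)^{2} = \frac{488601}{784} \approx 623.22$)
$-707032 + \left(\left(-671193 + 1093388\right) + f\right) = -707032 + \left(\left(-671193 + 1093388\right) + \frac{488601}{784}\right) = -707032 + \left(422195 + \frac{488601}{784}\right) = -707032 + \frac{331489481}{784} = - \frac{222823607}{784}$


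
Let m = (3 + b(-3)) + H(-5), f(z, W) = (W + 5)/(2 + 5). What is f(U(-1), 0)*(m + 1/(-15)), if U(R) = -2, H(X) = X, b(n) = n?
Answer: -76/21 ≈ -3.6190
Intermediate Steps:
f(z, W) = 5/7 + W/7 (f(z, W) = (5 + W)/7 = (5 + W)*(⅐) = 5/7 + W/7)
m = -5 (m = (3 - 3) - 5 = 0 - 5 = -5)
f(U(-1), 0)*(m + 1/(-15)) = (5/7 + (⅐)*0)*(-5 + 1/(-15)) = (5/7 + 0)*(-5 - 1/15) = (5/7)*(-76/15) = -76/21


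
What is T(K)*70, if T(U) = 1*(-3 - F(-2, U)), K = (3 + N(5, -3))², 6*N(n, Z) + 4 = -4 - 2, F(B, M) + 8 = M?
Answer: 2030/9 ≈ 225.56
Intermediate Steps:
F(B, M) = -8 + M
N(n, Z) = -5/3 (N(n, Z) = -⅔ + (-4 - 2)/6 = -⅔ + (⅙)*(-6) = -⅔ - 1 = -5/3)
K = 16/9 (K = (3 - 5/3)² = (4/3)² = 16/9 ≈ 1.7778)
T(U) = 5 - U (T(U) = 1*(-3 - (-8 + U)) = 1*(-3 + (8 - U)) = 1*(5 - U) = 5 - U)
T(K)*70 = (5 - 1*16/9)*70 = (5 - 16/9)*70 = (29/9)*70 = 2030/9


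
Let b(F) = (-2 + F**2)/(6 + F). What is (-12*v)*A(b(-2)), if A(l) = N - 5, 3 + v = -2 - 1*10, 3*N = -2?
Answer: -1020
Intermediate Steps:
b(F) = (-2 + F**2)/(6 + F)
N = -2/3 (N = (1/3)*(-2) = -2/3 ≈ -0.66667)
v = -15 (v = -3 + (-2 - 1*10) = -3 + (-2 - 10) = -3 - 12 = -15)
A(l) = -17/3 (A(l) = -2/3 - 5 = -17/3)
(-12*v)*A(b(-2)) = -12*(-15)*(-17/3) = 180*(-17/3) = -1020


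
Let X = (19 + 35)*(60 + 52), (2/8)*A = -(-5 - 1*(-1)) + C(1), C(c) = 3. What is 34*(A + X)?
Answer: 206584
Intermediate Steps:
A = 28 (A = 4*(-(-5 - 1*(-1)) + 3) = 4*(-(-5 + 1) + 3) = 4*(-1*(-4) + 3) = 4*(4 + 3) = 4*7 = 28)
X = 6048 (X = 54*112 = 6048)
34*(A + X) = 34*(28 + 6048) = 34*6076 = 206584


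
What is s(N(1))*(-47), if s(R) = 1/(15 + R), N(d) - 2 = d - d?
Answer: -47/17 ≈ -2.7647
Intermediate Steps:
N(d) = 2 (N(d) = 2 + (d - d) = 2 + 0 = 2)
s(N(1))*(-47) = -47/(15 + 2) = -47/17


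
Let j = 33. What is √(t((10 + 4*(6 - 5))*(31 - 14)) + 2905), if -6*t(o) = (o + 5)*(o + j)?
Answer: I*√32282/2 ≈ 89.836*I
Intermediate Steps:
t(o) = -(5 + o)*(33 + o)/6 (t(o) = -(o + 5)*(o + 33)/6 = -(5 + o)*(33 + o)/6)
√(t((10 + 4*(6 - 5))*(31 - 14)) + 2905) = √((-55/2 - 19*(10 + 4*(6 - 5))*(31 - 14)/3 - (10 + 4*(6 - 5))²*(31 - 14)²/6) + 2905) = √((-55/2 - 19*(10 + 4*1)*17/3 - 289*(10 + 4*1)²/6) + 2905) = √((-55/2 - 19*(10 + 4)*17/3 - 289*(10 + 4)²/6) + 2905) = √((-55/2 - 266*17/3 - (14*17)²/6) + 2905) = √((-55/2 - 19/3*238 - ⅙*238²) + 2905) = √((-55/2 - 4522/3 - ⅙*56644) + 2905) = √((-55/2 - 4522/3 - 28322/3) + 2905) = √(-21951/2 + 2905) = √(-16141/2) = I*√32282/2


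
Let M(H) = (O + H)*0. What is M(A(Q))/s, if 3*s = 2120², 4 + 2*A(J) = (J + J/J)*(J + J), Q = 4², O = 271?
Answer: 0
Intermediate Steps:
Q = 16
A(J) = -2 + J*(1 + J) (A(J) = -2 + ((J + J/J)*(J + J))/2 = -2 + ((J + 1)*(2*J))/2 = -2 + ((1 + J)*(2*J))/2 = -2 + (2*J*(1 + J))/2 = -2 + J*(1 + J))
M(H) = 0 (M(H) = (271 + H)*0 = 0)
s = 4494400/3 (s = (⅓)*2120² = (⅓)*4494400 = 4494400/3 ≈ 1.4981e+6)
M(A(Q))/s = 0/(4494400/3) = 0*(3/4494400) = 0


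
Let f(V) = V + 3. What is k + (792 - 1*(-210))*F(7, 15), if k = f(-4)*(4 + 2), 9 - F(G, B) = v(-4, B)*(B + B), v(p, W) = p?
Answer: 129252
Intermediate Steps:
f(V) = 3 + V
F(G, B) = 9 + 8*B (F(G, B) = 9 - (-4)*(B + B) = 9 - (-4)*2*B = 9 - (-8)*B = 9 + 8*B)
k = -6 (k = (3 - 4)*(4 + 2) = -1*6 = -6)
k + (792 - 1*(-210))*F(7, 15) = -6 + (792 - 1*(-210))*(9 + 8*15) = -6 + (792 + 210)*(9 + 120) = -6 + 1002*129 = -6 + 129258 = 129252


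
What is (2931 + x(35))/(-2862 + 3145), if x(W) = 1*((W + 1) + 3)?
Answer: 2970/283 ≈ 10.495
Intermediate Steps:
x(W) = 4 + W (x(W) = 1*((1 + W) + 3) = 1*(4 + W) = 4 + W)
(2931 + x(35))/(-2862 + 3145) = (2931 + (4 + 35))/(-2862 + 3145) = (2931 + 39)/283 = 2970*(1/283) = 2970/283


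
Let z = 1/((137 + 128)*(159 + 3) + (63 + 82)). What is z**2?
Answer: 1/1855455625 ≈ 5.3895e-10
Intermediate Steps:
z = 1/43075 (z = 1/(265*162 + 145) = 1/(42930 + 145) = 1/43075 ≈ 2.3215e-5)
z**2 = (1/43075)**2 = 1/1855455625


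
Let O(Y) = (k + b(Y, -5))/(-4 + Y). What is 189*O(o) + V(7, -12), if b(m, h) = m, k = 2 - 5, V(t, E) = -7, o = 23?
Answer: 3647/19 ≈ 191.95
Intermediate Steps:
k = -3
O(Y) = (-3 + Y)/(-4 + Y)
189*O(o) + V(7, -12) = 189*((-3 + 23)/(-4 + 23)) - 7 = 189*(20/19) - 7 = 3780/19 - 7 = 3647/19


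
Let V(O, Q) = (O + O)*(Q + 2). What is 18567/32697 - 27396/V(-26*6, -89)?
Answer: -1209211/2739282 ≈ -0.44143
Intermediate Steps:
V(O, Q) = 2*O*(2 + Q) (V(O, Q) = (2*O)*(2 + Q) = 2*O*(2 + Q))
18567/32697 - 27396/V(-26*6, -89) = 18567/32697 - 27396*(-1/(312*(2 - 89))) = 18567*(1/32697) - 27396/(2*(-156)*(-87)) = 2063/3633 - 27396/27144 = 2063/3633 - 27396*1/27144 = 2063/3633 - 761/754 = -1209211/2739282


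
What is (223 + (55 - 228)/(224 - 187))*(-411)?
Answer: -3320058/37 ≈ -89731.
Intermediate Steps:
(223 + (55 - 228)/(224 - 187))*(-411) = (223 - 173/37)*(-411) = (8078/37)*(-411) = -3320058/37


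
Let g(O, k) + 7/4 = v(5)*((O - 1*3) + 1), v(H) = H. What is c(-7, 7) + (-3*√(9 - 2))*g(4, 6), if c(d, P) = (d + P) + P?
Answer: 7 - 99*√7/4 ≈ -58.482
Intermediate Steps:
c(d, P) = d + 2*P (c(d, P) = (P + d) + P = d + 2*P)
g(O, k) = -47/4 + 5*O (g(O, k) = -7/4 + 5*((O - 1*3) + 1) = -7/4 + 5*((O - 3) + 1) = -7/4 + 5*((-3 + O) + 1) = -7/4 + 5*(-2 + O) = -7/4 + (-10 + 5*O) = -47/4 + 5*O)
c(-7, 7) + (-3*√(9 - 2))*g(4, 6) = (-7 + 2*7) + (-3*√(9 - 2))*(-47/4 + 5*4) = (-7 + 14) + (-3*√7)*(-47/4 + 20) = 7 - 3*√7*(33/4) = 7 - 99*√7/4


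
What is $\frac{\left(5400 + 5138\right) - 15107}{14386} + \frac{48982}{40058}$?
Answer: $\frac{260815025}{288137194} \approx 0.90518$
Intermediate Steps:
$\frac{\left(5400 + 5138\right) - 15107}{14386} + \frac{48982}{40058} = \left(10538 - 15107\right) \frac{1}{14386} + 48982 \cdot \frac{1}{40058} = \left(-4569\right) \frac{1}{14386} + \frac{24491}{20029} = - \frac{4569}{14386} + \frac{24491}{20029} = \frac{260815025}{288137194}$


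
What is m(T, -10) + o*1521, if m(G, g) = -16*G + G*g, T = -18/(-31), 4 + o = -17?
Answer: -990639/31 ≈ -31956.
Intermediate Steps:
o = -21 (o = -4 - 17 = -21)
T = 18/31 (T = -18*(-1/31) = 18/31 ≈ 0.58065)
m(T, -10) + o*1521 = 18*(-16 - 10)/31 - 21*1521 = (18/31)*(-26) - 31941 = -468/31 - 31941 = -990639/31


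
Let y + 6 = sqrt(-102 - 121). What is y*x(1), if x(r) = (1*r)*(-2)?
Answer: 12 - 2*I*sqrt(223) ≈ 12.0 - 29.866*I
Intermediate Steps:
x(r) = -2*r (x(r) = r*(-2) = -2*r)
y = -6 + I*sqrt(223) (y = -6 + sqrt(-102 - 121) = -6 + sqrt(-223) = -6 + I*sqrt(223) ≈ -6.0 + 14.933*I)
y*x(1) = (-6 + I*sqrt(223))*(-2*1) = (-6 + I*sqrt(223))*(-2) = 12 - 2*I*sqrt(223)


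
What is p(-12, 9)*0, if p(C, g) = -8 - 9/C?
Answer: 0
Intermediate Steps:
p(-12, 9)*0 = (-8 - 9/(-12))*0 = (-8 - 9*(-1/12))*0 = (-8 + 3/4)*0 = -29/4*0 = 0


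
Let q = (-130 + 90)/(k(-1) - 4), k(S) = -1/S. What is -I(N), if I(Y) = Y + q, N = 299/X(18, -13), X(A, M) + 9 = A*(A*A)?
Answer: -77939/5823 ≈ -13.385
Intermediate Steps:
X(A, M) = -9 + A³ (X(A, M) = -9 + A*(A*A) = -9 + A*A² = -9 + A³)
q = 40/3 (q = (-130 + 90)/(-1/(-1) - 4) = -40/(-1*(-1) - 4) = -40/(1 - 4) = -40/(-3) = -40*(-⅓) = 40/3 ≈ 13.333)
N = 299/5823 (N = 299/(-9 + 18³) = 299/(-9 + 5832) = 299/5823 ≈ 0.051348)
I(Y) = 40/3 + Y (I(Y) = Y + 40/3 = 40/3 + Y)
-I(N) = -(40/3 + 299/5823) = -1*77939/5823 = -77939/5823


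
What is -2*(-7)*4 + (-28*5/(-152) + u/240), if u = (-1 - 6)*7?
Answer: 258629/4560 ≈ 56.717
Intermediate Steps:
u = -49 (u = -7*7 = -49)
-2*(-7)*4 + (-28*5/(-152) + u/240) = -2*(-7)*4 + (-28*5/(-152) - 49/240) = 14*4 + (-140*(-1/152) - 49*1/240) = 56 + (35/38 - 49/240) = 56 + 3269/4560 = 258629/4560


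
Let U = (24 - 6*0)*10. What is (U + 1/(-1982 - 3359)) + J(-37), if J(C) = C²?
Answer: 8593668/5341 ≈ 1609.0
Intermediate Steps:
U = 240 (U = (24 + 0)*10 = 24*10 = 240)
(U + 1/(-1982 - 3359)) + J(-37) = (240 + 1/(-1982 - 3359)) + (-37)² = (240 + 1/(-5341)) + 1369 = (240 - 1/5341) + 1369 = 1281839/5341 + 1369 = 8593668/5341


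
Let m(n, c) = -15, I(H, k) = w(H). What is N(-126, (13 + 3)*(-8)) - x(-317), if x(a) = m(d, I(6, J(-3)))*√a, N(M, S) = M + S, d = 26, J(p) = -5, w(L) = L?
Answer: -254 + 15*I*√317 ≈ -254.0 + 267.07*I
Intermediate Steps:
I(H, k) = H
x(a) = -15*√a
N(-126, (13 + 3)*(-8)) - x(-317) = (-126 + (13 + 3)*(-8)) - (-15)*√(-317) = (-126 + 16*(-8)) - (-15)*I*√317 = (-126 - 128) - (-15)*I*√317 = -254 + 15*I*√317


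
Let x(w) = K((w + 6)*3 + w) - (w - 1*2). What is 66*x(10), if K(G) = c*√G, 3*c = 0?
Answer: -528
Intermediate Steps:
c = 0 (c = (⅓)*0 = 0)
K(G) = 0 (K(G) = 0*√G = 0)
x(w) = 2 - w (x(w) = 0 - (w - 1*2) = 0 - (w - 2) = 0 - (-2 + w) = 0 + (2 - w) = 2 - w)
66*x(10) = 66*(2 - 1*10) = 66*(2 - 10) = 66*(-8) = -528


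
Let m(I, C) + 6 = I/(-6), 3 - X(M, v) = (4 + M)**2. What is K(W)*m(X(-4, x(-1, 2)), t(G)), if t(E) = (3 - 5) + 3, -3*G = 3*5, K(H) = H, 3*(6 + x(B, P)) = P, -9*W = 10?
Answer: 65/9 ≈ 7.2222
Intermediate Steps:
W = -10/9 (W = -1/9*10 = -10/9 ≈ -1.1111)
x(B, P) = -6 + P/3
X(M, v) = 3 - (4 + M)**2
G = -5 ≈ -5.0000
t(E) = 1 (t(E) = -2 + 3 = 1)
m(I, C) = -6 - I/6 (m(I, C) = -6 + I/(-6) = -6 + I*(-1/6) = -6 - I/6)
K(W)*m(X(-4, x(-1, 2)), t(G)) = -10*(-6 - (3 - (4 - 4)**2)/6)/9 = -10*(-6 - (3 - 1*0**2)/6)/9 = -10*(-6 - (3 - 1*0)/6)/9 = -10*(-6 - (3 + 0)/6)/9 = -10*(-6 - 1/6*3)/9 = -10*(-6 - 1/2)/9 = -10/9*(-13/2) = 65/9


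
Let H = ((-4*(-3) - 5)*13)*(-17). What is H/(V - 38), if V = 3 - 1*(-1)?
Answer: 91/2 ≈ 45.500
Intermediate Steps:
V = 4 (V = 3 + 1 = 4)
H = -1547 (H = ((12 - 5)*13)*(-17) = (7*13)*(-17) = 91*(-17) = -1547)
H/(V - 38) = -1547/(4 - 38) = -1547/(-34) = -1547*(-1/34) = 91/2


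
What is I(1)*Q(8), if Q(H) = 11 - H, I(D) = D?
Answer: 3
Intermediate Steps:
I(1)*Q(8) = 1*(11 - 1*8) = 1*(11 - 8) = 1*3 = 3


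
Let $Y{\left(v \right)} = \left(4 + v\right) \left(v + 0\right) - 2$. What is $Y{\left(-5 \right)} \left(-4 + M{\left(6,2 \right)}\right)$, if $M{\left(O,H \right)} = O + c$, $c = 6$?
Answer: $24$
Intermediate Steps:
$M{\left(O,H \right)} = 6 + O$ ($M{\left(O,H \right)} = O + 6 = 6 + O$)
$Y{\left(v \right)} = -2 + v \left(4 + v\right)$ ($Y{\left(v \right)} = \left(4 + v\right) v - 2 = v \left(4 + v\right) - 2 = -2 + v \left(4 + v\right)$)
$Y{\left(-5 \right)} \left(-4 + M{\left(6,2 \right)}\right) = \left(-2 + \left(-5\right)^{2} + 4 \left(-5\right)\right) \left(-4 + \left(6 + 6\right)\right) = \left(-2 + 25 - 20\right) \left(-4 + 12\right) = 3 \cdot 8 = 24$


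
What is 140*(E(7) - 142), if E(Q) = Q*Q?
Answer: -13020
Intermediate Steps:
E(Q) = Q²
140*(E(7) - 142) = 140*(7² - 142) = 140*(49 - 142) = 140*(-93) = -13020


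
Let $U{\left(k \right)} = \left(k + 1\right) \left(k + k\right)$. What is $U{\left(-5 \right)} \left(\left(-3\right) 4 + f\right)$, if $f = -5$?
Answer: $-680$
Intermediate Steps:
$U{\left(k \right)} = 2 k \left(1 + k\right)$ ($U{\left(k \right)} = \left(1 + k\right) 2 k = 2 k \left(1 + k\right)$)
$U{\left(-5 \right)} \left(\left(-3\right) 4 + f\right) = 2 \left(-5\right) \left(1 - 5\right) \left(\left(-3\right) 4 - 5\right) = 2 \left(-5\right) \left(-4\right) \left(-12 - 5\right) = 40 \left(-17\right) = -680$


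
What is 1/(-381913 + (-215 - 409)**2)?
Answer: 1/7463 ≈ 0.00013399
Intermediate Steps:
1/(-381913 + (-215 - 409)**2) = 1/(-381913 + (-624)**2) = 1/(-381913 + 389376) = 1/7463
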